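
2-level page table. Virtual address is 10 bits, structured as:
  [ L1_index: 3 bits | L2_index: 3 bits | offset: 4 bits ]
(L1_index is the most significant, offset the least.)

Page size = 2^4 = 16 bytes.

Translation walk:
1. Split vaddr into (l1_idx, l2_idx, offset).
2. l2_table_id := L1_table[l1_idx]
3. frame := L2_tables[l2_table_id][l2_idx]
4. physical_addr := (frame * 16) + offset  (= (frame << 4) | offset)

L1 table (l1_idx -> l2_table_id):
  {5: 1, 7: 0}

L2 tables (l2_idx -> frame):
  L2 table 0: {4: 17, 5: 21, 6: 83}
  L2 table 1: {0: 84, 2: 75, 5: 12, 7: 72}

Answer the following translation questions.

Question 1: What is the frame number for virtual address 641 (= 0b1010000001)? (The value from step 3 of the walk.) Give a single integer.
Answer: 84

Derivation:
vaddr = 641: l1_idx=5, l2_idx=0
L1[5] = 1; L2[1][0] = 84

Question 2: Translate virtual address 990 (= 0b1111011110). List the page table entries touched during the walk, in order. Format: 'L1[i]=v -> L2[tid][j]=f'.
vaddr = 990 = 0b1111011110
Split: l1_idx=7, l2_idx=5, offset=14

Answer: L1[7]=0 -> L2[0][5]=21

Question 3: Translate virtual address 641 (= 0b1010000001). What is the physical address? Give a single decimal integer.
Answer: 1345

Derivation:
vaddr = 641 = 0b1010000001
Split: l1_idx=5, l2_idx=0, offset=1
L1[5] = 1
L2[1][0] = 84
paddr = 84 * 16 + 1 = 1345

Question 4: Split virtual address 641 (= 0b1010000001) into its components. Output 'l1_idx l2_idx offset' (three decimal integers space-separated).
Answer: 5 0 1

Derivation:
vaddr = 641 = 0b1010000001
  top 3 bits -> l1_idx = 5
  next 3 bits -> l2_idx = 0
  bottom 4 bits -> offset = 1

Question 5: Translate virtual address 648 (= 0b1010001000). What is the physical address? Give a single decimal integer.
Answer: 1352

Derivation:
vaddr = 648 = 0b1010001000
Split: l1_idx=5, l2_idx=0, offset=8
L1[5] = 1
L2[1][0] = 84
paddr = 84 * 16 + 8 = 1352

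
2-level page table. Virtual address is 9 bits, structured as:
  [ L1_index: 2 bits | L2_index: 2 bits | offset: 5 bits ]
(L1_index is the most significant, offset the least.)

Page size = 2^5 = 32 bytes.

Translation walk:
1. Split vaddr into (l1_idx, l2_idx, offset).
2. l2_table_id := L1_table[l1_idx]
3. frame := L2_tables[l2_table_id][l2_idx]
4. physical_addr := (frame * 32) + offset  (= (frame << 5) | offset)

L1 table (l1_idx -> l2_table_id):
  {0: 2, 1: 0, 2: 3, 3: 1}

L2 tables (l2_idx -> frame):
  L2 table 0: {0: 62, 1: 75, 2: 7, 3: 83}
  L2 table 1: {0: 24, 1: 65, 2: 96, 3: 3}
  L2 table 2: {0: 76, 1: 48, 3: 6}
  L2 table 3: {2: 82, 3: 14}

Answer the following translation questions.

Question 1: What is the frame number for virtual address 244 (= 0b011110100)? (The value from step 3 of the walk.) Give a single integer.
Answer: 83

Derivation:
vaddr = 244: l1_idx=1, l2_idx=3
L1[1] = 0; L2[0][3] = 83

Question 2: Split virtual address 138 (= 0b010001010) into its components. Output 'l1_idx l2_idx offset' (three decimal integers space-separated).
Answer: 1 0 10

Derivation:
vaddr = 138 = 0b010001010
  top 2 bits -> l1_idx = 1
  next 2 bits -> l2_idx = 0
  bottom 5 bits -> offset = 10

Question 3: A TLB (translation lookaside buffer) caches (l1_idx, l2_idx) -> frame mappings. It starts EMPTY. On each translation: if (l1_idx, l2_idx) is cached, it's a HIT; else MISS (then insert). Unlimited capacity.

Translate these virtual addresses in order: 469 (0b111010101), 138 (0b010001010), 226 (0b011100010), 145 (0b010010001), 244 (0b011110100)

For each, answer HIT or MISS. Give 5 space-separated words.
Answer: MISS MISS MISS HIT HIT

Derivation:
vaddr=469: (3,2) not in TLB -> MISS, insert
vaddr=138: (1,0) not in TLB -> MISS, insert
vaddr=226: (1,3) not in TLB -> MISS, insert
vaddr=145: (1,0) in TLB -> HIT
vaddr=244: (1,3) in TLB -> HIT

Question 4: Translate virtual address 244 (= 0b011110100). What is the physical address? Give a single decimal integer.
Answer: 2676

Derivation:
vaddr = 244 = 0b011110100
Split: l1_idx=1, l2_idx=3, offset=20
L1[1] = 0
L2[0][3] = 83
paddr = 83 * 32 + 20 = 2676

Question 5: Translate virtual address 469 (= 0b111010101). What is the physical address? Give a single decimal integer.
vaddr = 469 = 0b111010101
Split: l1_idx=3, l2_idx=2, offset=21
L1[3] = 1
L2[1][2] = 96
paddr = 96 * 32 + 21 = 3093

Answer: 3093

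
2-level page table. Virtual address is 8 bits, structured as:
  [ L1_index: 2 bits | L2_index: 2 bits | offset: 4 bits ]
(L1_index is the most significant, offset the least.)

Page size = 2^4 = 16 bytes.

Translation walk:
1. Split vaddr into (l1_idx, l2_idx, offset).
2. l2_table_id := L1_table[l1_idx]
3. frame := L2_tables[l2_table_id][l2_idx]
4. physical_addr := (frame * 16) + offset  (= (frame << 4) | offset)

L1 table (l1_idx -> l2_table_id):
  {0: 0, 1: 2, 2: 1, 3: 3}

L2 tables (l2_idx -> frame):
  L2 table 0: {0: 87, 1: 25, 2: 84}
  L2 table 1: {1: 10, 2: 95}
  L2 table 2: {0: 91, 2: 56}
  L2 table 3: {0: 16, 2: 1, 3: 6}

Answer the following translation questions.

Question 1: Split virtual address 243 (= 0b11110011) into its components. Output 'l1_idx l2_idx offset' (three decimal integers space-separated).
vaddr = 243 = 0b11110011
  top 2 bits -> l1_idx = 3
  next 2 bits -> l2_idx = 3
  bottom 4 bits -> offset = 3

Answer: 3 3 3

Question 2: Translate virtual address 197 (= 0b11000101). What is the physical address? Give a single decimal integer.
vaddr = 197 = 0b11000101
Split: l1_idx=3, l2_idx=0, offset=5
L1[3] = 3
L2[3][0] = 16
paddr = 16 * 16 + 5 = 261

Answer: 261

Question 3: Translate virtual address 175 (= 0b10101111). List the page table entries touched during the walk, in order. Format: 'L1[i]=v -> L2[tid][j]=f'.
Answer: L1[2]=1 -> L2[1][2]=95

Derivation:
vaddr = 175 = 0b10101111
Split: l1_idx=2, l2_idx=2, offset=15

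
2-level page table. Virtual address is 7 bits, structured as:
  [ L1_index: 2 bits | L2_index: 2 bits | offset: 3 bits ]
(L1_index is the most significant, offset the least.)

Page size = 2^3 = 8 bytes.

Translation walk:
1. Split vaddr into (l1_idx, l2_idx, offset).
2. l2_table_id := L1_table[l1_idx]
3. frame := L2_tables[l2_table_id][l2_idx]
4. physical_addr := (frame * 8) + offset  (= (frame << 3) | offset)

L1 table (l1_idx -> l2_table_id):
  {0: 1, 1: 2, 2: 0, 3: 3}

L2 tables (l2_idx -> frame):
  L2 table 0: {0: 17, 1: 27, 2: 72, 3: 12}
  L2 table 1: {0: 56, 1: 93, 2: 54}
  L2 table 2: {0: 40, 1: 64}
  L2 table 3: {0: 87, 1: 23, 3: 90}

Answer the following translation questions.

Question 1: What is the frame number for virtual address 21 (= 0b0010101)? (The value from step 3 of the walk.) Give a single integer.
vaddr = 21: l1_idx=0, l2_idx=2
L1[0] = 1; L2[1][2] = 54

Answer: 54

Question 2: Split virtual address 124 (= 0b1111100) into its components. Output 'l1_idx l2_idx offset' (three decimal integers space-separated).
vaddr = 124 = 0b1111100
  top 2 bits -> l1_idx = 3
  next 2 bits -> l2_idx = 3
  bottom 3 bits -> offset = 4

Answer: 3 3 4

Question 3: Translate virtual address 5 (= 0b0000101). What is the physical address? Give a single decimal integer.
vaddr = 5 = 0b0000101
Split: l1_idx=0, l2_idx=0, offset=5
L1[0] = 1
L2[1][0] = 56
paddr = 56 * 8 + 5 = 453

Answer: 453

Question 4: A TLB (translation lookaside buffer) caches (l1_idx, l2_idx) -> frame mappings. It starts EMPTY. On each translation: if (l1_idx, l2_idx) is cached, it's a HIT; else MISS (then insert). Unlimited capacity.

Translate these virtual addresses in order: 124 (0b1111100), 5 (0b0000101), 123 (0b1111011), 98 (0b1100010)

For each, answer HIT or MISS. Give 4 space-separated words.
vaddr=124: (3,3) not in TLB -> MISS, insert
vaddr=5: (0,0) not in TLB -> MISS, insert
vaddr=123: (3,3) in TLB -> HIT
vaddr=98: (3,0) not in TLB -> MISS, insert

Answer: MISS MISS HIT MISS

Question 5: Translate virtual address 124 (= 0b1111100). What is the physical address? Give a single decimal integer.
vaddr = 124 = 0b1111100
Split: l1_idx=3, l2_idx=3, offset=4
L1[3] = 3
L2[3][3] = 90
paddr = 90 * 8 + 4 = 724

Answer: 724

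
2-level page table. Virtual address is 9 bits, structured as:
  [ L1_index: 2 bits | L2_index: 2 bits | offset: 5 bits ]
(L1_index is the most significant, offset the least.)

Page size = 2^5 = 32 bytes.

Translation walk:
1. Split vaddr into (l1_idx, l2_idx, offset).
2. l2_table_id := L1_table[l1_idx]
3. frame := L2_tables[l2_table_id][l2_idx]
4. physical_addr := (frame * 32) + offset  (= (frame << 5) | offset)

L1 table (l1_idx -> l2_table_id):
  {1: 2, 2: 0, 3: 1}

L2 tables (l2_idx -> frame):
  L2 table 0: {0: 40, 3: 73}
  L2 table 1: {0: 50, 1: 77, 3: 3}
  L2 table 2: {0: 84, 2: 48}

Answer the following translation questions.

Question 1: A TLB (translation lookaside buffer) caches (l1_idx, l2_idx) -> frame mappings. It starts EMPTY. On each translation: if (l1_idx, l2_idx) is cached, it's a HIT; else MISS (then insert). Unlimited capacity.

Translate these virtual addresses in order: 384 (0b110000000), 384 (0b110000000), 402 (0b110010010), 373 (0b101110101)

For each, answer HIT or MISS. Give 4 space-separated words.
Answer: MISS HIT HIT MISS

Derivation:
vaddr=384: (3,0) not in TLB -> MISS, insert
vaddr=384: (3,0) in TLB -> HIT
vaddr=402: (3,0) in TLB -> HIT
vaddr=373: (2,3) not in TLB -> MISS, insert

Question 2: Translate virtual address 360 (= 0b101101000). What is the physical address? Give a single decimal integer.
Answer: 2344

Derivation:
vaddr = 360 = 0b101101000
Split: l1_idx=2, l2_idx=3, offset=8
L1[2] = 0
L2[0][3] = 73
paddr = 73 * 32 + 8 = 2344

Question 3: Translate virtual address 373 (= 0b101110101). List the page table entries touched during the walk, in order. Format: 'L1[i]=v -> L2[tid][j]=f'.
vaddr = 373 = 0b101110101
Split: l1_idx=2, l2_idx=3, offset=21

Answer: L1[2]=0 -> L2[0][3]=73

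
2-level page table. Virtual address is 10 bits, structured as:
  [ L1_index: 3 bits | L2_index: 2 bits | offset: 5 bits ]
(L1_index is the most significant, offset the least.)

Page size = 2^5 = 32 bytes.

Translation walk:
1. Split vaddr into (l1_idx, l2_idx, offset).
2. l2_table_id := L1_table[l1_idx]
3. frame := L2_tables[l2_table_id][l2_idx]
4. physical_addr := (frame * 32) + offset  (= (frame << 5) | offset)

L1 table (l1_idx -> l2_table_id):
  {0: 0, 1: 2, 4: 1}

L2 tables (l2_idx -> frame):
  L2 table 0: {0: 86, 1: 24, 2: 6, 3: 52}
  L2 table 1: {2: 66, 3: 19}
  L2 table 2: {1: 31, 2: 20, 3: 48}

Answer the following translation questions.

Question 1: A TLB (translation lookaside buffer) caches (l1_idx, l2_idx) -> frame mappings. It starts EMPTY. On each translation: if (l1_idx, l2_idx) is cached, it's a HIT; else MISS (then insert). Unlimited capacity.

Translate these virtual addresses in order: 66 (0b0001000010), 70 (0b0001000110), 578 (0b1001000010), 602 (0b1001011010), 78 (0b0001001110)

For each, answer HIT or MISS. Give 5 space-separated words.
vaddr=66: (0,2) not in TLB -> MISS, insert
vaddr=70: (0,2) in TLB -> HIT
vaddr=578: (4,2) not in TLB -> MISS, insert
vaddr=602: (4,2) in TLB -> HIT
vaddr=78: (0,2) in TLB -> HIT

Answer: MISS HIT MISS HIT HIT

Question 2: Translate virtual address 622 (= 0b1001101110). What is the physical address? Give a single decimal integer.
Answer: 622

Derivation:
vaddr = 622 = 0b1001101110
Split: l1_idx=4, l2_idx=3, offset=14
L1[4] = 1
L2[1][3] = 19
paddr = 19 * 32 + 14 = 622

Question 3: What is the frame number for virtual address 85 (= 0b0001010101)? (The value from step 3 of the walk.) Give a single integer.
Answer: 6

Derivation:
vaddr = 85: l1_idx=0, l2_idx=2
L1[0] = 0; L2[0][2] = 6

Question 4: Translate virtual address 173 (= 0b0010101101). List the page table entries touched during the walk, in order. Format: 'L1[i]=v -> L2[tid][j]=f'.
Answer: L1[1]=2 -> L2[2][1]=31

Derivation:
vaddr = 173 = 0b0010101101
Split: l1_idx=1, l2_idx=1, offset=13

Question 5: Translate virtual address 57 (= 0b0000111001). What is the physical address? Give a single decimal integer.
vaddr = 57 = 0b0000111001
Split: l1_idx=0, l2_idx=1, offset=25
L1[0] = 0
L2[0][1] = 24
paddr = 24 * 32 + 25 = 793

Answer: 793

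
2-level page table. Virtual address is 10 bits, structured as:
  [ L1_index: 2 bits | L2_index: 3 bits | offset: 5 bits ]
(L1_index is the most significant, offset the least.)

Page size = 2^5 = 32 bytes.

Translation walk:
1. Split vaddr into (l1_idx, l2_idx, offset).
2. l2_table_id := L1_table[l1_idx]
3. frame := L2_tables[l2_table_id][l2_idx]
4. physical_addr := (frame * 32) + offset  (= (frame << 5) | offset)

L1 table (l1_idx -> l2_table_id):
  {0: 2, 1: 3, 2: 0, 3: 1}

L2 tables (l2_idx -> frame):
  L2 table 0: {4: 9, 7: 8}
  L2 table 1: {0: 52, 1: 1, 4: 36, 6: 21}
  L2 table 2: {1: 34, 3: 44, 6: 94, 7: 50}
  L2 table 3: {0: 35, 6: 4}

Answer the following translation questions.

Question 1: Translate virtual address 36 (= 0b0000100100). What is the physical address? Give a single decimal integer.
vaddr = 36 = 0b0000100100
Split: l1_idx=0, l2_idx=1, offset=4
L1[0] = 2
L2[2][1] = 34
paddr = 34 * 32 + 4 = 1092

Answer: 1092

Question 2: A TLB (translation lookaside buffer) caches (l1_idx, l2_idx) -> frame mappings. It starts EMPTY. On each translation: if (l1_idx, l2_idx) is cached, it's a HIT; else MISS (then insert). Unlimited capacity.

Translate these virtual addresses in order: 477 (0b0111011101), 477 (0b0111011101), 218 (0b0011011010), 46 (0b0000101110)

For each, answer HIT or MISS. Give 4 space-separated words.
Answer: MISS HIT MISS MISS

Derivation:
vaddr=477: (1,6) not in TLB -> MISS, insert
vaddr=477: (1,6) in TLB -> HIT
vaddr=218: (0,6) not in TLB -> MISS, insert
vaddr=46: (0,1) not in TLB -> MISS, insert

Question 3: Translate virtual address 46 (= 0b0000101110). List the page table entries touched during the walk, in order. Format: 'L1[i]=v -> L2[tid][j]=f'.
Answer: L1[0]=2 -> L2[2][1]=34

Derivation:
vaddr = 46 = 0b0000101110
Split: l1_idx=0, l2_idx=1, offset=14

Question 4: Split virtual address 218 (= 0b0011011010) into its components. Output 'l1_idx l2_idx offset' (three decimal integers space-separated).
Answer: 0 6 26

Derivation:
vaddr = 218 = 0b0011011010
  top 2 bits -> l1_idx = 0
  next 3 bits -> l2_idx = 6
  bottom 5 bits -> offset = 26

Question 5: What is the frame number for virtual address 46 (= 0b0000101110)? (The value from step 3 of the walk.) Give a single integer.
vaddr = 46: l1_idx=0, l2_idx=1
L1[0] = 2; L2[2][1] = 34

Answer: 34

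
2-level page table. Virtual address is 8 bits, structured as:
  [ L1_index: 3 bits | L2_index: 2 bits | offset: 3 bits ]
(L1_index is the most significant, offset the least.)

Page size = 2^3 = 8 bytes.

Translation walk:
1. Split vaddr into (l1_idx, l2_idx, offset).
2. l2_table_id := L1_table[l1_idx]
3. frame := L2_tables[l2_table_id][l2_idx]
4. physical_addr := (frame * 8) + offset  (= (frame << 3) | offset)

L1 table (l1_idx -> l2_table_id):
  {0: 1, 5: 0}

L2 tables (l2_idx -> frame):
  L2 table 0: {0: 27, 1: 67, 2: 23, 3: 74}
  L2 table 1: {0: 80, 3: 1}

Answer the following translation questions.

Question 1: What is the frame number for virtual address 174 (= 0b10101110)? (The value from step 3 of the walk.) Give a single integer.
vaddr = 174: l1_idx=5, l2_idx=1
L1[5] = 0; L2[0][1] = 67

Answer: 67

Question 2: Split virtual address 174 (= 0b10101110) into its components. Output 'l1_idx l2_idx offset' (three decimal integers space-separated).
vaddr = 174 = 0b10101110
  top 3 bits -> l1_idx = 5
  next 2 bits -> l2_idx = 1
  bottom 3 bits -> offset = 6

Answer: 5 1 6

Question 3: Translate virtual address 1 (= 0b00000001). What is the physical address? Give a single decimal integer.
Answer: 641

Derivation:
vaddr = 1 = 0b00000001
Split: l1_idx=0, l2_idx=0, offset=1
L1[0] = 1
L2[1][0] = 80
paddr = 80 * 8 + 1 = 641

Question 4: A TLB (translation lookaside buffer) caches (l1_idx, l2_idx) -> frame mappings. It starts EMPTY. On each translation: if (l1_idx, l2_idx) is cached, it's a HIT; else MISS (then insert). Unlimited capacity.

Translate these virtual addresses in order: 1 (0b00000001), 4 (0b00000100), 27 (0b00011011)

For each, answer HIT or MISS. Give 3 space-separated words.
Answer: MISS HIT MISS

Derivation:
vaddr=1: (0,0) not in TLB -> MISS, insert
vaddr=4: (0,0) in TLB -> HIT
vaddr=27: (0,3) not in TLB -> MISS, insert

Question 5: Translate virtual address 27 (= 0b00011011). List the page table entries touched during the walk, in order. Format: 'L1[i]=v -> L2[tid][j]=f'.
vaddr = 27 = 0b00011011
Split: l1_idx=0, l2_idx=3, offset=3

Answer: L1[0]=1 -> L2[1][3]=1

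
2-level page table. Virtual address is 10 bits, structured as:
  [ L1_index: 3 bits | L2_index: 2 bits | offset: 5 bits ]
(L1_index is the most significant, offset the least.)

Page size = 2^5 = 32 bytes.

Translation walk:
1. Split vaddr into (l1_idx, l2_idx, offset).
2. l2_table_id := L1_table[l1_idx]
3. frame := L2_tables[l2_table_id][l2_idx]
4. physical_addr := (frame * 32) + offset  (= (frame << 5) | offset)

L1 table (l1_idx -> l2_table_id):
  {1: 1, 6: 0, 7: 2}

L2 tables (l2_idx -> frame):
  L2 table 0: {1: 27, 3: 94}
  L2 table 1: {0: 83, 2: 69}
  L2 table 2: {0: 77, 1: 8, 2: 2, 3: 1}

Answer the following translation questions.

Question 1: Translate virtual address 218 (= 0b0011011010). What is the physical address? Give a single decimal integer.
Answer: 2234

Derivation:
vaddr = 218 = 0b0011011010
Split: l1_idx=1, l2_idx=2, offset=26
L1[1] = 1
L2[1][2] = 69
paddr = 69 * 32 + 26 = 2234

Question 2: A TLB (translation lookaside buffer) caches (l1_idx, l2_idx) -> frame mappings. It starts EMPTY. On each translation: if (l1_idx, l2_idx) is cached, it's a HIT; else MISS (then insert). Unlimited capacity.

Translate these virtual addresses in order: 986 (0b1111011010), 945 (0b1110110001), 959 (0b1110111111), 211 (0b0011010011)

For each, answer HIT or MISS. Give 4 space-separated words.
Answer: MISS MISS HIT MISS

Derivation:
vaddr=986: (7,2) not in TLB -> MISS, insert
vaddr=945: (7,1) not in TLB -> MISS, insert
vaddr=959: (7,1) in TLB -> HIT
vaddr=211: (1,2) not in TLB -> MISS, insert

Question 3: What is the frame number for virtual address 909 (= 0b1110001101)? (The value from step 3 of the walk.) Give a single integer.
vaddr = 909: l1_idx=7, l2_idx=0
L1[7] = 2; L2[2][0] = 77

Answer: 77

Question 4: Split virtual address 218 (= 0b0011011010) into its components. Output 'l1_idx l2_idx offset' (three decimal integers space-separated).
Answer: 1 2 26

Derivation:
vaddr = 218 = 0b0011011010
  top 3 bits -> l1_idx = 1
  next 2 bits -> l2_idx = 2
  bottom 5 bits -> offset = 26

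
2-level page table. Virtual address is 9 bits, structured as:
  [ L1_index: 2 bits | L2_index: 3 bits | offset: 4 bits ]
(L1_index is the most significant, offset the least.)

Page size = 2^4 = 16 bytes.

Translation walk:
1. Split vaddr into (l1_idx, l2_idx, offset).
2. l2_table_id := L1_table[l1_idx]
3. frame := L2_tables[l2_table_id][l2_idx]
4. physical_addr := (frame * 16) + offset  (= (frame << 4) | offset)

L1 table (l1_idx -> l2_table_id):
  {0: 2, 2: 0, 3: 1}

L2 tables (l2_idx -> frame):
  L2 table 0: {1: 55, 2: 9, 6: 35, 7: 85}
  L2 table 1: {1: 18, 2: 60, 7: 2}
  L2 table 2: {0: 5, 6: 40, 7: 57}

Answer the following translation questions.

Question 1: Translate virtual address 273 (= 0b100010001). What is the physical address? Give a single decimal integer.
Answer: 881

Derivation:
vaddr = 273 = 0b100010001
Split: l1_idx=2, l2_idx=1, offset=1
L1[2] = 0
L2[0][1] = 55
paddr = 55 * 16 + 1 = 881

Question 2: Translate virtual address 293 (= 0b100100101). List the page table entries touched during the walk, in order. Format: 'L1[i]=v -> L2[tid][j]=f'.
vaddr = 293 = 0b100100101
Split: l1_idx=2, l2_idx=2, offset=5

Answer: L1[2]=0 -> L2[0][2]=9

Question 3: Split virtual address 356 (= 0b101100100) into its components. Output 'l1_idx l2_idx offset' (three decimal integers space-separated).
vaddr = 356 = 0b101100100
  top 2 bits -> l1_idx = 2
  next 3 bits -> l2_idx = 6
  bottom 4 bits -> offset = 4

Answer: 2 6 4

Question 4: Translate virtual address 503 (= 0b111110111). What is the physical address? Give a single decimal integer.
Answer: 39

Derivation:
vaddr = 503 = 0b111110111
Split: l1_idx=3, l2_idx=7, offset=7
L1[3] = 1
L2[1][7] = 2
paddr = 2 * 16 + 7 = 39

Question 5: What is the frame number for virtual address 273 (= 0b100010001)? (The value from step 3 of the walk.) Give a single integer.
Answer: 55

Derivation:
vaddr = 273: l1_idx=2, l2_idx=1
L1[2] = 0; L2[0][1] = 55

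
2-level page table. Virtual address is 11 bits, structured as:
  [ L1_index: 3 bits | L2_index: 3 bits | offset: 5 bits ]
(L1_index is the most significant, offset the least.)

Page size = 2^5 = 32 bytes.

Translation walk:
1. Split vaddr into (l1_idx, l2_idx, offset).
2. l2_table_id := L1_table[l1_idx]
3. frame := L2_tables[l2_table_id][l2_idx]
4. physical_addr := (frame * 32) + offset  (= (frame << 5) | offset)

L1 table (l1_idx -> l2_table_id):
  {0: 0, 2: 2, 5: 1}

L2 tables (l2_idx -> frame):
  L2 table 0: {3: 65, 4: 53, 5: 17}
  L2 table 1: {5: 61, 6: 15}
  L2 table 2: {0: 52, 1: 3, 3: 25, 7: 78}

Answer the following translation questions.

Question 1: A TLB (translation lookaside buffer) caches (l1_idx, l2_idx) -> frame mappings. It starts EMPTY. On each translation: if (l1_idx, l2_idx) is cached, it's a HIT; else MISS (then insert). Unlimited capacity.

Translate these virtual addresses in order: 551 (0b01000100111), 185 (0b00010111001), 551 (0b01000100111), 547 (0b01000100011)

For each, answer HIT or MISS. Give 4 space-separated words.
Answer: MISS MISS HIT HIT

Derivation:
vaddr=551: (2,1) not in TLB -> MISS, insert
vaddr=185: (0,5) not in TLB -> MISS, insert
vaddr=551: (2,1) in TLB -> HIT
vaddr=547: (2,1) in TLB -> HIT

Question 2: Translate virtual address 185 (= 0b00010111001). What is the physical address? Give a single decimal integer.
Answer: 569

Derivation:
vaddr = 185 = 0b00010111001
Split: l1_idx=0, l2_idx=5, offset=25
L1[0] = 0
L2[0][5] = 17
paddr = 17 * 32 + 25 = 569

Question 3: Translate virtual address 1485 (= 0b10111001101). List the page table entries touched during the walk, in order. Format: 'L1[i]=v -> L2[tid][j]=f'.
Answer: L1[5]=1 -> L2[1][6]=15

Derivation:
vaddr = 1485 = 0b10111001101
Split: l1_idx=5, l2_idx=6, offset=13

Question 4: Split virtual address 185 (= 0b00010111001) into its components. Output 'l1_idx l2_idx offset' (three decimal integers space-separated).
vaddr = 185 = 0b00010111001
  top 3 bits -> l1_idx = 0
  next 3 bits -> l2_idx = 5
  bottom 5 bits -> offset = 25

Answer: 0 5 25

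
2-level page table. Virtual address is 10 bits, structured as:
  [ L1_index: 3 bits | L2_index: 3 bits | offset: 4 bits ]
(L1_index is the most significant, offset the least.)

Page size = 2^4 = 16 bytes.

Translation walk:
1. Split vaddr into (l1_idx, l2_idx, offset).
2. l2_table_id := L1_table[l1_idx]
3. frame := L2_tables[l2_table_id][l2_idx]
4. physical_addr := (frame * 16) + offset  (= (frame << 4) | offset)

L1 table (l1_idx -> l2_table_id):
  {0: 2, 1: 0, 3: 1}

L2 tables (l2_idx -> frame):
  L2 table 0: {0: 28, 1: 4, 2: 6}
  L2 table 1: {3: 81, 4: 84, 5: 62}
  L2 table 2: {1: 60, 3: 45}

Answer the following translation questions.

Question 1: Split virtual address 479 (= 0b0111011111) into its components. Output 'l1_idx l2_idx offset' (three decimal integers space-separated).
vaddr = 479 = 0b0111011111
  top 3 bits -> l1_idx = 3
  next 3 bits -> l2_idx = 5
  bottom 4 bits -> offset = 15

Answer: 3 5 15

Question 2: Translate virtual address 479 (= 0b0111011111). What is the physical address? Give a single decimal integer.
Answer: 1007

Derivation:
vaddr = 479 = 0b0111011111
Split: l1_idx=3, l2_idx=5, offset=15
L1[3] = 1
L2[1][5] = 62
paddr = 62 * 16 + 15 = 1007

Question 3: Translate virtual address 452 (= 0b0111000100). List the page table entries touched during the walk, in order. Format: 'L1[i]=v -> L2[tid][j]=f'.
Answer: L1[3]=1 -> L2[1][4]=84

Derivation:
vaddr = 452 = 0b0111000100
Split: l1_idx=3, l2_idx=4, offset=4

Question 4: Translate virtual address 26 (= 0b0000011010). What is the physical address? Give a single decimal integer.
Answer: 970

Derivation:
vaddr = 26 = 0b0000011010
Split: l1_idx=0, l2_idx=1, offset=10
L1[0] = 2
L2[2][1] = 60
paddr = 60 * 16 + 10 = 970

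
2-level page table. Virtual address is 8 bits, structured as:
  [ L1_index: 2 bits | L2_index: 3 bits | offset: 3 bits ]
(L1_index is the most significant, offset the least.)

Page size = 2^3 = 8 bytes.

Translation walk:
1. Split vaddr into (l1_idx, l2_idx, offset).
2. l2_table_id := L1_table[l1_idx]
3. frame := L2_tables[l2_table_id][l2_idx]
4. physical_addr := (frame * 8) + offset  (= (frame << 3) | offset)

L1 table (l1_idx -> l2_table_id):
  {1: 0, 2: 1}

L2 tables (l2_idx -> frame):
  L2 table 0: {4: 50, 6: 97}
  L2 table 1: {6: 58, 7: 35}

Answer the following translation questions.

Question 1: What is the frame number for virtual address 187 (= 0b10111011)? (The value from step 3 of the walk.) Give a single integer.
Answer: 35

Derivation:
vaddr = 187: l1_idx=2, l2_idx=7
L1[2] = 1; L2[1][7] = 35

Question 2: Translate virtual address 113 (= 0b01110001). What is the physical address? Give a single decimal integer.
vaddr = 113 = 0b01110001
Split: l1_idx=1, l2_idx=6, offset=1
L1[1] = 0
L2[0][6] = 97
paddr = 97 * 8 + 1 = 777

Answer: 777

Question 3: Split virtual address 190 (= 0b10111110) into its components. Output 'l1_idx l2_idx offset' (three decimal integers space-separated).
Answer: 2 7 6

Derivation:
vaddr = 190 = 0b10111110
  top 2 bits -> l1_idx = 2
  next 3 bits -> l2_idx = 7
  bottom 3 bits -> offset = 6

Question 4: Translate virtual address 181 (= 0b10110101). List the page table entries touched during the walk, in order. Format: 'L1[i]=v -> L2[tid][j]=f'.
vaddr = 181 = 0b10110101
Split: l1_idx=2, l2_idx=6, offset=5

Answer: L1[2]=1 -> L2[1][6]=58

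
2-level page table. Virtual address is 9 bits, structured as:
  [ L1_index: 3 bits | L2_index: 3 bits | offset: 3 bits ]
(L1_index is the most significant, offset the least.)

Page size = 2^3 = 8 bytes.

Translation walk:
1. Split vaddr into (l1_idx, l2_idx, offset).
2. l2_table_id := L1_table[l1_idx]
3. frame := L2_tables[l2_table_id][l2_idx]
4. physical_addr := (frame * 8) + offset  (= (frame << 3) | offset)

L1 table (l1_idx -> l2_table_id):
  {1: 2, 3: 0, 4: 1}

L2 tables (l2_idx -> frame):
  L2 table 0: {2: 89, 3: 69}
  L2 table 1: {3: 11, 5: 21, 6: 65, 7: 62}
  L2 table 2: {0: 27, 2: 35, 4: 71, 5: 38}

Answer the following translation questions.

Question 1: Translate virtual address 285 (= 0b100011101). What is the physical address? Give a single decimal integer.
vaddr = 285 = 0b100011101
Split: l1_idx=4, l2_idx=3, offset=5
L1[4] = 1
L2[1][3] = 11
paddr = 11 * 8 + 5 = 93

Answer: 93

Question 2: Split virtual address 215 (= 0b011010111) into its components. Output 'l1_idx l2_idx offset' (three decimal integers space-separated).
Answer: 3 2 7

Derivation:
vaddr = 215 = 0b011010111
  top 3 bits -> l1_idx = 3
  next 3 bits -> l2_idx = 2
  bottom 3 bits -> offset = 7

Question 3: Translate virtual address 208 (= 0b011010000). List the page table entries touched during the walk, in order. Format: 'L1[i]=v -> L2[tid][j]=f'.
Answer: L1[3]=0 -> L2[0][2]=89

Derivation:
vaddr = 208 = 0b011010000
Split: l1_idx=3, l2_idx=2, offset=0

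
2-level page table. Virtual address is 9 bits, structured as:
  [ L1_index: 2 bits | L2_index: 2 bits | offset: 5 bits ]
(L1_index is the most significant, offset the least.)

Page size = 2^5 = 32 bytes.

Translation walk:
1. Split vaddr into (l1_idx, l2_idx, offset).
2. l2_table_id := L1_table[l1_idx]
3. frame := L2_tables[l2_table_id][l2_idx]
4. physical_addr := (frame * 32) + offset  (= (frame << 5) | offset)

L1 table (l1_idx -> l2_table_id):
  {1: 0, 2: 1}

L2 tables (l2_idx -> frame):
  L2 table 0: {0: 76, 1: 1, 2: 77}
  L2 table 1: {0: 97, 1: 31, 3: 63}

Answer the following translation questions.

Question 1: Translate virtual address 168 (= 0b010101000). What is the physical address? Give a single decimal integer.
vaddr = 168 = 0b010101000
Split: l1_idx=1, l2_idx=1, offset=8
L1[1] = 0
L2[0][1] = 1
paddr = 1 * 32 + 8 = 40

Answer: 40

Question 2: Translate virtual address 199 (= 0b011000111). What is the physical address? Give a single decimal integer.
Answer: 2471

Derivation:
vaddr = 199 = 0b011000111
Split: l1_idx=1, l2_idx=2, offset=7
L1[1] = 0
L2[0][2] = 77
paddr = 77 * 32 + 7 = 2471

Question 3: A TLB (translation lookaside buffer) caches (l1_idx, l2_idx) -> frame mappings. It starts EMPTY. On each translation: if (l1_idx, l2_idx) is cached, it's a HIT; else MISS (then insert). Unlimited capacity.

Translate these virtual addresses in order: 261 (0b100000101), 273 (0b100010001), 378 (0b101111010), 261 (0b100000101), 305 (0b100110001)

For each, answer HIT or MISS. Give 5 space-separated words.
vaddr=261: (2,0) not in TLB -> MISS, insert
vaddr=273: (2,0) in TLB -> HIT
vaddr=378: (2,3) not in TLB -> MISS, insert
vaddr=261: (2,0) in TLB -> HIT
vaddr=305: (2,1) not in TLB -> MISS, insert

Answer: MISS HIT MISS HIT MISS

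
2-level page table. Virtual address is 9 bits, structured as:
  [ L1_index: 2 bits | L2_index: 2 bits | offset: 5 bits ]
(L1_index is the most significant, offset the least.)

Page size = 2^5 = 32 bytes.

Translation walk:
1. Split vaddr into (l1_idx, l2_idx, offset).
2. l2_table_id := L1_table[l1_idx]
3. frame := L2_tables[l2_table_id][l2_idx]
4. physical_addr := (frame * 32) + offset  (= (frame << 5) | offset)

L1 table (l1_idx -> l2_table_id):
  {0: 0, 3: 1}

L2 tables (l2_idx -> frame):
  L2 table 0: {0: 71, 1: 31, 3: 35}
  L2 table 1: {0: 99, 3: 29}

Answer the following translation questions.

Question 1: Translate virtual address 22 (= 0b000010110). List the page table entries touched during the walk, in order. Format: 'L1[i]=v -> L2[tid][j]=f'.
vaddr = 22 = 0b000010110
Split: l1_idx=0, l2_idx=0, offset=22

Answer: L1[0]=0 -> L2[0][0]=71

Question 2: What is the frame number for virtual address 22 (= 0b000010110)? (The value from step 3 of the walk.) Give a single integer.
Answer: 71

Derivation:
vaddr = 22: l1_idx=0, l2_idx=0
L1[0] = 0; L2[0][0] = 71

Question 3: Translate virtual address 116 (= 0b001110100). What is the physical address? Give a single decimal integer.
Answer: 1140

Derivation:
vaddr = 116 = 0b001110100
Split: l1_idx=0, l2_idx=3, offset=20
L1[0] = 0
L2[0][3] = 35
paddr = 35 * 32 + 20 = 1140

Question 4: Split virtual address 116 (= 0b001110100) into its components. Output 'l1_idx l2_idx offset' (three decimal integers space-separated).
Answer: 0 3 20

Derivation:
vaddr = 116 = 0b001110100
  top 2 bits -> l1_idx = 0
  next 2 bits -> l2_idx = 3
  bottom 5 bits -> offset = 20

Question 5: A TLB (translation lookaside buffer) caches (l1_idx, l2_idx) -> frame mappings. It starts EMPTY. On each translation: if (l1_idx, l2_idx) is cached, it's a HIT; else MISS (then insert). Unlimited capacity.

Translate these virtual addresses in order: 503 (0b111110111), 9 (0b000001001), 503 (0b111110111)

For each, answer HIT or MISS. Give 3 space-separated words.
vaddr=503: (3,3) not in TLB -> MISS, insert
vaddr=9: (0,0) not in TLB -> MISS, insert
vaddr=503: (3,3) in TLB -> HIT

Answer: MISS MISS HIT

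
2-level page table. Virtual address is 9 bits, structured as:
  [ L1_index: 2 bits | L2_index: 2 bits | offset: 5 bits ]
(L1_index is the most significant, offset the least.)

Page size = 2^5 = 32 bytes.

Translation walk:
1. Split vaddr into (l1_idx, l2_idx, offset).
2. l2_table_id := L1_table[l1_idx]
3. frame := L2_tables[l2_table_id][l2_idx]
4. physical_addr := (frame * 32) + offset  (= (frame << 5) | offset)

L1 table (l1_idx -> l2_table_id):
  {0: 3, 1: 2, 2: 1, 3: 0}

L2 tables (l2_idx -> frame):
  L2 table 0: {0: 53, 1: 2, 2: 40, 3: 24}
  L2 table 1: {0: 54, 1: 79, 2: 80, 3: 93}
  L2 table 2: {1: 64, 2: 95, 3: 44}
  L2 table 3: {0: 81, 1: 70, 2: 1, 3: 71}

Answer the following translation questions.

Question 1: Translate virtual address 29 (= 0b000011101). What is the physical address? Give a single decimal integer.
Answer: 2621

Derivation:
vaddr = 29 = 0b000011101
Split: l1_idx=0, l2_idx=0, offset=29
L1[0] = 3
L2[3][0] = 81
paddr = 81 * 32 + 29 = 2621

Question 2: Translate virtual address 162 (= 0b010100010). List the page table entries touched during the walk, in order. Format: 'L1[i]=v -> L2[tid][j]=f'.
vaddr = 162 = 0b010100010
Split: l1_idx=1, l2_idx=1, offset=2

Answer: L1[1]=2 -> L2[2][1]=64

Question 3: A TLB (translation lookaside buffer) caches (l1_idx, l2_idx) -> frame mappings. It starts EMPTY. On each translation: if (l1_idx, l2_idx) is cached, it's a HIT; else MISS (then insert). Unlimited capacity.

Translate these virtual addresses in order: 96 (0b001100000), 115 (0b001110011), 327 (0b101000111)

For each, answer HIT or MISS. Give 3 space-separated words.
vaddr=96: (0,3) not in TLB -> MISS, insert
vaddr=115: (0,3) in TLB -> HIT
vaddr=327: (2,2) not in TLB -> MISS, insert

Answer: MISS HIT MISS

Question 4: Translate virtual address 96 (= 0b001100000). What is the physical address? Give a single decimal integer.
Answer: 2272

Derivation:
vaddr = 96 = 0b001100000
Split: l1_idx=0, l2_idx=3, offset=0
L1[0] = 3
L2[3][3] = 71
paddr = 71 * 32 + 0 = 2272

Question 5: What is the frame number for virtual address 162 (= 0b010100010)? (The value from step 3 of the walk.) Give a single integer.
Answer: 64

Derivation:
vaddr = 162: l1_idx=1, l2_idx=1
L1[1] = 2; L2[2][1] = 64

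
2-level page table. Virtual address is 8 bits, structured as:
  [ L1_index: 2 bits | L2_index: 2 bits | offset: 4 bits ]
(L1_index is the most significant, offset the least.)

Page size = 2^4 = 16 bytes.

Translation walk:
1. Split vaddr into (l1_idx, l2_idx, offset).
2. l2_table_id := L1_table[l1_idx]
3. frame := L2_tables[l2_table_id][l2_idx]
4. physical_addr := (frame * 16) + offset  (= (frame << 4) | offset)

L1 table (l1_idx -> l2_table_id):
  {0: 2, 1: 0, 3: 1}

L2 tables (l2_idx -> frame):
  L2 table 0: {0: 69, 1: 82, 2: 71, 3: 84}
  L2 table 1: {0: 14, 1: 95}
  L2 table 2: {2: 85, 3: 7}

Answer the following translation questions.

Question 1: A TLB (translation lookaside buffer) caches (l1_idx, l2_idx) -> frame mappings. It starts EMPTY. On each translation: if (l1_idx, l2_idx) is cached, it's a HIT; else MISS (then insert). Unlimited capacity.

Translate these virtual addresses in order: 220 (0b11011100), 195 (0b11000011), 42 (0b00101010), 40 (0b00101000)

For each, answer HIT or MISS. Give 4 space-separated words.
vaddr=220: (3,1) not in TLB -> MISS, insert
vaddr=195: (3,0) not in TLB -> MISS, insert
vaddr=42: (0,2) not in TLB -> MISS, insert
vaddr=40: (0,2) in TLB -> HIT

Answer: MISS MISS MISS HIT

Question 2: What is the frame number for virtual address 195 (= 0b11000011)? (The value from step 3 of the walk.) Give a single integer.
vaddr = 195: l1_idx=3, l2_idx=0
L1[3] = 1; L2[1][0] = 14

Answer: 14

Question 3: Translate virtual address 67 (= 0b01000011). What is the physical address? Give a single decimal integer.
vaddr = 67 = 0b01000011
Split: l1_idx=1, l2_idx=0, offset=3
L1[1] = 0
L2[0][0] = 69
paddr = 69 * 16 + 3 = 1107

Answer: 1107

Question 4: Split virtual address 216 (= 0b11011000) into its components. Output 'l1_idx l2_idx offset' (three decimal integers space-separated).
vaddr = 216 = 0b11011000
  top 2 bits -> l1_idx = 3
  next 2 bits -> l2_idx = 1
  bottom 4 bits -> offset = 8

Answer: 3 1 8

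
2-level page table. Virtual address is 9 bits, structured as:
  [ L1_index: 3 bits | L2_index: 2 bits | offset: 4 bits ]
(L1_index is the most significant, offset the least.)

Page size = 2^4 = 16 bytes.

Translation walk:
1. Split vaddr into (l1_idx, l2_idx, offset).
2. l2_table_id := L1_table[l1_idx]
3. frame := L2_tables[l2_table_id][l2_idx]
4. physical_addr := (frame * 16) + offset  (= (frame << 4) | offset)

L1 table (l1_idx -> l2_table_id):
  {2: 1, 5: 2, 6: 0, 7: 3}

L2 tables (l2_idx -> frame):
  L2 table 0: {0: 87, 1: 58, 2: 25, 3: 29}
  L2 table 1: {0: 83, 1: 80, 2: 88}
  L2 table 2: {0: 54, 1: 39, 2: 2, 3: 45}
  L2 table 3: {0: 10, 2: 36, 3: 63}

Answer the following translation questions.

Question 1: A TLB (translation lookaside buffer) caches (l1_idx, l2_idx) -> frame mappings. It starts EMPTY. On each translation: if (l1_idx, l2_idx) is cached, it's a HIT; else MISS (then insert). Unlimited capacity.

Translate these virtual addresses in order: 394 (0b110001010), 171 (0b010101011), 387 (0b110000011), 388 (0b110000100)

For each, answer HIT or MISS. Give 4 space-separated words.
Answer: MISS MISS HIT HIT

Derivation:
vaddr=394: (6,0) not in TLB -> MISS, insert
vaddr=171: (2,2) not in TLB -> MISS, insert
vaddr=387: (6,0) in TLB -> HIT
vaddr=388: (6,0) in TLB -> HIT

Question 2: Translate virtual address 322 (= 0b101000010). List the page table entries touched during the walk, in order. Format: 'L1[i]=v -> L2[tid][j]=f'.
vaddr = 322 = 0b101000010
Split: l1_idx=5, l2_idx=0, offset=2

Answer: L1[5]=2 -> L2[2][0]=54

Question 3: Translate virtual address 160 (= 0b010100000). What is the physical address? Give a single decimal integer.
Answer: 1408

Derivation:
vaddr = 160 = 0b010100000
Split: l1_idx=2, l2_idx=2, offset=0
L1[2] = 1
L2[1][2] = 88
paddr = 88 * 16 + 0 = 1408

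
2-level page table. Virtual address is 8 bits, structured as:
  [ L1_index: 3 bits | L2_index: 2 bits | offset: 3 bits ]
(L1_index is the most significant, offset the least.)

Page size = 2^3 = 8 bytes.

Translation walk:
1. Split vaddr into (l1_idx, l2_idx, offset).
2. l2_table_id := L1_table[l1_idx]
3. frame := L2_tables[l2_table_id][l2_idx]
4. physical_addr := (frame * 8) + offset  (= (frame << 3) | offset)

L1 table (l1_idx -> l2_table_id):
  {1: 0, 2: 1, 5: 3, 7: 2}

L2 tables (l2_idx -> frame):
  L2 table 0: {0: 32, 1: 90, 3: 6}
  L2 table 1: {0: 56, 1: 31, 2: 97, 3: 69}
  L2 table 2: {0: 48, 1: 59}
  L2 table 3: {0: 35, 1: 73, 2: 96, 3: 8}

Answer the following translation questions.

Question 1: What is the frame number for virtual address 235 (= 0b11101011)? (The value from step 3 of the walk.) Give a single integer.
vaddr = 235: l1_idx=7, l2_idx=1
L1[7] = 2; L2[2][1] = 59

Answer: 59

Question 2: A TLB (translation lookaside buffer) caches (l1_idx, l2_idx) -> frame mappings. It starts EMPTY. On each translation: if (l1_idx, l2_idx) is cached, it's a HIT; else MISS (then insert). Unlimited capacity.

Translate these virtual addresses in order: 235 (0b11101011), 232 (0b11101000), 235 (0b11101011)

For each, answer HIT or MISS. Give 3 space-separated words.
vaddr=235: (7,1) not in TLB -> MISS, insert
vaddr=232: (7,1) in TLB -> HIT
vaddr=235: (7,1) in TLB -> HIT

Answer: MISS HIT HIT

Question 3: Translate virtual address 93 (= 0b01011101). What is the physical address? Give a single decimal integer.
Answer: 557

Derivation:
vaddr = 93 = 0b01011101
Split: l1_idx=2, l2_idx=3, offset=5
L1[2] = 1
L2[1][3] = 69
paddr = 69 * 8 + 5 = 557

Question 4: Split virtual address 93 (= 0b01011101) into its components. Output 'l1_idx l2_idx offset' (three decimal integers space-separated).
vaddr = 93 = 0b01011101
  top 3 bits -> l1_idx = 2
  next 2 bits -> l2_idx = 3
  bottom 3 bits -> offset = 5

Answer: 2 3 5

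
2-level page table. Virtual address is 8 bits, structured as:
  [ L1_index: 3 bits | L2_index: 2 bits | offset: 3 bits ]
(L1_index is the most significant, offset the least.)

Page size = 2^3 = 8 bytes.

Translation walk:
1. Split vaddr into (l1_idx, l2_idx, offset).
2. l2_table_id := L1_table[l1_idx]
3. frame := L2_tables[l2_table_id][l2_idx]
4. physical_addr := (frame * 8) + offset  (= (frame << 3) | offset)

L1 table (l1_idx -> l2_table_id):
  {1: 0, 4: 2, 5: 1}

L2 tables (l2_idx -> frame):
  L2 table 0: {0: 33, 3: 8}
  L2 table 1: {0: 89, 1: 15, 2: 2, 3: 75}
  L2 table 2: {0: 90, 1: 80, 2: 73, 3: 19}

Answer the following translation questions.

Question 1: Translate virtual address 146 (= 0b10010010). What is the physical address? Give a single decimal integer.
Answer: 586

Derivation:
vaddr = 146 = 0b10010010
Split: l1_idx=4, l2_idx=2, offset=2
L1[4] = 2
L2[2][2] = 73
paddr = 73 * 8 + 2 = 586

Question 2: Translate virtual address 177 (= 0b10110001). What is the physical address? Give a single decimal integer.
vaddr = 177 = 0b10110001
Split: l1_idx=5, l2_idx=2, offset=1
L1[5] = 1
L2[1][2] = 2
paddr = 2 * 8 + 1 = 17

Answer: 17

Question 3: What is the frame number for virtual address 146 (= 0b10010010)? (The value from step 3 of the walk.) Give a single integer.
vaddr = 146: l1_idx=4, l2_idx=2
L1[4] = 2; L2[2][2] = 73

Answer: 73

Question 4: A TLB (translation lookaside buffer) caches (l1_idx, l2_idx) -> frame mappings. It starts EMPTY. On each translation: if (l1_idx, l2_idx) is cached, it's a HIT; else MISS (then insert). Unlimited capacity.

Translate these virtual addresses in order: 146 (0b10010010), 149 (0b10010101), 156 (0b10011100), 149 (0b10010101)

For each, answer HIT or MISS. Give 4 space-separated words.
vaddr=146: (4,2) not in TLB -> MISS, insert
vaddr=149: (4,2) in TLB -> HIT
vaddr=156: (4,3) not in TLB -> MISS, insert
vaddr=149: (4,2) in TLB -> HIT

Answer: MISS HIT MISS HIT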